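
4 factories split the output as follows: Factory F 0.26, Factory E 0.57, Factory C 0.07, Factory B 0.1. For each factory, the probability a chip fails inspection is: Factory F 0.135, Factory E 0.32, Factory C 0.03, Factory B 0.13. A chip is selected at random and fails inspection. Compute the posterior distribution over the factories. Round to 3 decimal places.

Compute prior × likelihood for every hypothesis:
  Factory F: 0.26 × 0.135 = 0.0351
  Factory E: 0.57 × 0.32 = 0.1824
  Factory C: 0.07 × 0.03 = 0.0021
  Factory B: 0.1 × 0.13 = 0.013
Total = 0.2326.
P(Factory F | nonconforming) = 0.0351/0.2326 ≈ 0.151
P(Factory E | nonconforming) = 0.1824/0.2326 ≈ 0.784
P(Factory C | nonconforming) = 0.0021/0.2326 ≈ 0.009
P(Factory B | nonconforming) = 0.013/0.2326 ≈ 0.056

Factory F 0.151, Factory E 0.784, Factory C 0.009, Factory B 0.056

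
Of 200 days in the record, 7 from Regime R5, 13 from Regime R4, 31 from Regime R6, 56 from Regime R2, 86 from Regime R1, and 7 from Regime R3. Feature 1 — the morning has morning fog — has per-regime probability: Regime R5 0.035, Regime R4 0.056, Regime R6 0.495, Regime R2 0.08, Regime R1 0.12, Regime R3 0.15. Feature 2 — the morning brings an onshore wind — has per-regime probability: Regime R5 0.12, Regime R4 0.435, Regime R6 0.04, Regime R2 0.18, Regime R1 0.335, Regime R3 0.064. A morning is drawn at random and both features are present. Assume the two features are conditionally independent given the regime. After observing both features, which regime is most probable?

Regime R1

Prior × likelihood for each hypothesis:
  Regime R5: 0.035 × 0.035 × 0.12 = 0.000147
  Regime R4: 0.065 × 0.056 × 0.435 = 0.0015834
  Regime R6: 0.155 × 0.495 × 0.04 = 0.003069
  Regime R2: 0.28 × 0.08 × 0.18 = 0.004032
  Regime R1: 0.43 × 0.12 × 0.335 = 0.017286
  Regime R3: 0.035 × 0.15 × 0.064 = 0.000336
Normalizing constant = 0.0264534.
Largest term belongs to Regime R1, so Regime R1 is most probable.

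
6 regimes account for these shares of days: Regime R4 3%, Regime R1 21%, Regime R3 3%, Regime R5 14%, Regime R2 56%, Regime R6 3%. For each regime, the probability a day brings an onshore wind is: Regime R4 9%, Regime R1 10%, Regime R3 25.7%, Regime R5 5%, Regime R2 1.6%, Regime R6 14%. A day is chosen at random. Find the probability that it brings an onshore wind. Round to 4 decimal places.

0.0516

By Bayes' rule, posterior ∝ prior × likelihood:
  Regime R4: 0.03 × 0.09 = 0.0027
  Regime R1: 0.21 × 0.1 = 0.021
  Regime R3: 0.03 × 0.257 = 0.00771
  Regime R5: 0.14 × 0.05 = 0.007
  Regime R2: 0.56 × 0.016 = 0.00896
  Regime R6: 0.03 × 0.14 = 0.0042
P(onshore) = 0.0027 + 0.021 + 0.00771 + 0.007 + 0.00896 + 0.0042 = 0.05157 → 0.0516.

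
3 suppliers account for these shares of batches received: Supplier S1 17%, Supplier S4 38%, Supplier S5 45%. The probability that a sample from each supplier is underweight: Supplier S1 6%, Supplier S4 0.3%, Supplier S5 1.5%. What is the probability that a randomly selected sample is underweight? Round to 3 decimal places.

Unnormalized posteriors (prior × likelihood):
  Supplier S1: 0.17 × 0.06 = 0.0102
  Supplier S4: 0.38 × 0.003 = 0.00114
  Supplier S5: 0.45 × 0.015 = 0.00675
P(underweight) = 0.0102 + 0.00114 + 0.00675 = 0.01809 → 0.018.

0.018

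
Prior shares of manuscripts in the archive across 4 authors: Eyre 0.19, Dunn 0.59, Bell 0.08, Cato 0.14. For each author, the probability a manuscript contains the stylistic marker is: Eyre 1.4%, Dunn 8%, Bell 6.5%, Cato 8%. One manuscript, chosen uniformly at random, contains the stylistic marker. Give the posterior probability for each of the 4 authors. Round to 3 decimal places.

Eyre 0.040, Dunn 0.712, Bell 0.078, Cato 0.169

By Bayes' rule, posterior ∝ prior × likelihood:
  Eyre: 0.19 × 0.014 = 0.00266
  Dunn: 0.59 × 0.08 = 0.0472
  Bell: 0.08 × 0.065 = 0.0052
  Cato: 0.14 × 0.08 = 0.0112
Normalizing constant = 0.06626.
P(Eyre | marker) = 0.00266/0.06626 ≈ 0.040
P(Dunn | marker) = 0.0472/0.06626 ≈ 0.712
P(Bell | marker) = 0.0052/0.06626 ≈ 0.078
P(Cato | marker) = 0.0112/0.06626 ≈ 0.169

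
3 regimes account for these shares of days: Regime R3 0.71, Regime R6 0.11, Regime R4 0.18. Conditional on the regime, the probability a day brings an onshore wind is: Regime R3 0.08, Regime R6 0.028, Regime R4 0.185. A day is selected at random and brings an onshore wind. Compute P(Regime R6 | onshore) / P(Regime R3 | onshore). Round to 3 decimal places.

0.054

Prior × likelihood for each hypothesis:
  Regime R3: 0.71 × 0.08 = 0.0568
  Regime R6: 0.11 × 0.028 = 0.00308
  Regime R4: 0.18 × 0.185 = 0.0333
Normalizing constant = 0.09318.
The ratio is 0.00308 / 0.0568 (the normalizer cancels) = 0.054.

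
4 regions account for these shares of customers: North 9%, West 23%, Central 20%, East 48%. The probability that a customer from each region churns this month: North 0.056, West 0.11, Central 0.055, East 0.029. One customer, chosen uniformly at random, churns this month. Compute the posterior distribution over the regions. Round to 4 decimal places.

North 0.0912, West 0.4578, Central 0.1991, East 0.2519

Prior × likelihood for each hypothesis:
  North: 0.09 × 0.056 = 0.00504
  West: 0.23 × 0.11 = 0.0253
  Central: 0.2 × 0.055 = 0.011
  East: 0.48 × 0.029 = 0.01392
Normalizing constant = 0.05526.
P(North | churn) = 0.00504/0.05526 ≈ 0.0912
P(West | churn) = 0.0253/0.05526 ≈ 0.4578
P(Central | churn) = 0.011/0.05526 ≈ 0.1991
P(East | churn) = 0.01392/0.05526 ≈ 0.2519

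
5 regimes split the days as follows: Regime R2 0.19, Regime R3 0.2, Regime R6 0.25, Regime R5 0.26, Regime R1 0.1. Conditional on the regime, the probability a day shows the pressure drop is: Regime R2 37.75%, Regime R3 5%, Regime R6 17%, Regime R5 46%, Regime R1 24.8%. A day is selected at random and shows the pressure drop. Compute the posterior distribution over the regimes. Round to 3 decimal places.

Regime R2 0.267, Regime R3 0.037, Regime R6 0.158, Regime R5 0.445, Regime R1 0.092

By Bayes' rule, posterior ∝ prior × likelihood:
  Regime R2: 0.19 × 0.3775 = 0.071725
  Regime R3: 0.2 × 0.05 = 0.01
  Regime R6: 0.25 × 0.17 = 0.0425
  Regime R5: 0.26 × 0.46 = 0.1196
  Regime R1: 0.1 × 0.248 = 0.0248
Total = 0.268625.
P(Regime R2 | drop) = 0.071725/0.268625 ≈ 0.267
P(Regime R3 | drop) = 0.01/0.268625 ≈ 0.037
P(Regime R6 | drop) = 0.0425/0.268625 ≈ 0.158
P(Regime R5 | drop) = 0.1196/0.268625 ≈ 0.445
P(Regime R1 | drop) = 0.0248/0.268625 ≈ 0.092
(Check: 0.267+0.037+0.158+0.445+0.092 = 0.999.)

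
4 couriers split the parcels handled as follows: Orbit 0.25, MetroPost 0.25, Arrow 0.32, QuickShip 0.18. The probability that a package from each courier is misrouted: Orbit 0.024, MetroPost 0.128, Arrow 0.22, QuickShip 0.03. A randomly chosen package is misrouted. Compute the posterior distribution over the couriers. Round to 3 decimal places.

Orbit 0.053, MetroPost 0.281, Arrow 0.619, QuickShip 0.047

Unnormalized posteriors (prior × likelihood):
  Orbit: 0.25 × 0.024 = 0.006
  MetroPost: 0.25 × 0.128 = 0.032
  Arrow: 0.32 × 0.22 = 0.0704
  QuickShip: 0.18 × 0.03 = 0.0054
Sum = 0.1138.
P(Orbit | misrouted) = 0.006/0.1138 ≈ 0.053
P(MetroPost | misrouted) = 0.032/0.1138 ≈ 0.281
P(Arrow | misrouted) = 0.0704/0.1138 ≈ 0.619
P(QuickShip | misrouted) = 0.0054/0.1138 ≈ 0.047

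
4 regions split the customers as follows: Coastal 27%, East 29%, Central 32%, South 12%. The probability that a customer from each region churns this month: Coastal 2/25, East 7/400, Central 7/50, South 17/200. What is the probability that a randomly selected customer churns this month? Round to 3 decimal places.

0.082

By Bayes' rule, posterior ∝ prior × likelihood:
  Coastal: 0.27 × 0.08 = 0.0216
  East: 0.29 × 0.0175 = 0.005075
  Central: 0.32 × 0.14 = 0.0448
  South: 0.12 × 0.085 = 0.0102
P(churn) = 0.0216 + 0.005075 + 0.0448 + 0.0102 = 0.081675 → 0.082.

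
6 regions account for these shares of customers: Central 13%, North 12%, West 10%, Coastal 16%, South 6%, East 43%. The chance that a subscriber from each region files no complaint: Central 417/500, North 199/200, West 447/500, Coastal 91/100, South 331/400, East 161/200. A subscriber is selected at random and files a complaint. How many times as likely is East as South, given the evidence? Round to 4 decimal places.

Taking complements, P(complaint | each) = Central 0.166, North 0.005, West 0.106, Coastal 0.09, South 0.1725, East 0.195.
Prior × likelihood for each hypothesis:
  Central: 0.13 × 0.166 = 0.02158
  North: 0.12 × 0.005 = 0.0006
  West: 0.1 × 0.106 = 0.0106
  Coastal: 0.16 × 0.09 = 0.0144
  South: 0.06 × 0.1725 = 0.01035
  East: 0.43 × 0.195 = 0.08385
Total = 0.14138.
The ratio is 0.08385 / 0.01035 (the normalizer cancels) = 8.1014.

8.1014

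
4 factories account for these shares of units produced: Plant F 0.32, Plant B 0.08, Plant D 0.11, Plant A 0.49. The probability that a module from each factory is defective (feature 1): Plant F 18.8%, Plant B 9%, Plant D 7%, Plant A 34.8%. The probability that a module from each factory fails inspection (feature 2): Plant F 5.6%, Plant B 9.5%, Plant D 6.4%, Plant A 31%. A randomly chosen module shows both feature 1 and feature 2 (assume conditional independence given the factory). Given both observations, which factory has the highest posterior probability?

Plant A

Prior × likelihood for each hypothesis:
  Plant F: 0.32 × 0.188 × 0.056 = 0.00336896
  Plant B: 0.08 × 0.09 × 0.095 = 0.000684
  Plant D: 0.11 × 0.07 × 0.064 = 0.0004928
  Plant A: 0.49 × 0.348 × 0.31 = 0.0528612
Total = 0.05740696.
Largest term belongs to Plant A, so Plant A is most probable.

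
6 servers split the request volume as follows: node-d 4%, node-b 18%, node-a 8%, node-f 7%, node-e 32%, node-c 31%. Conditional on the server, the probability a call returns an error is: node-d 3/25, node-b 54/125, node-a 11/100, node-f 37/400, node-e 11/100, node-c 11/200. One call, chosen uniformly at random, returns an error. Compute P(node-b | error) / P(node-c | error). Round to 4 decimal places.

4.5607

Prior × likelihood for each hypothesis:
  node-d: 0.04 × 0.12 = 0.0048
  node-b: 0.18 × 0.432 = 0.07776
  node-a: 0.08 × 0.11 = 0.0088
  node-f: 0.07 × 0.0925 = 0.006475
  node-e: 0.32 × 0.11 = 0.0352
  node-c: 0.31 × 0.055 = 0.01705
Sum = 0.150085.
The ratio is 0.07776 / 0.01705 (the normalizer cancels) = 4.5607.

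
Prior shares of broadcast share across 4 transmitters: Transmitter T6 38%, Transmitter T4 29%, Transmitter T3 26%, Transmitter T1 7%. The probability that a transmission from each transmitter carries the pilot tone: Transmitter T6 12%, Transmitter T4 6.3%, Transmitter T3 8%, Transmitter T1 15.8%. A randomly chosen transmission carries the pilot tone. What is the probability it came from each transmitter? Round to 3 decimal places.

Prior × likelihood for each hypothesis:
  Transmitter T6: 0.38 × 0.12 = 0.0456
  Transmitter T4: 0.29 × 0.063 = 0.01827
  Transmitter T3: 0.26 × 0.08 = 0.0208
  Transmitter T1: 0.07 × 0.158 = 0.01106
Sum = 0.09573.
P(Transmitter T6 | pilot) = 0.0456/0.09573 ≈ 0.476
P(Transmitter T4 | pilot) = 0.01827/0.09573 ≈ 0.191
P(Transmitter T3 | pilot) = 0.0208/0.09573 ≈ 0.217
P(Transmitter T1 | pilot) = 0.01106/0.09573 ≈ 0.116
(Check: 0.476+0.191+0.217+0.116 = 1.000.)

Transmitter T6 0.476, Transmitter T4 0.191, Transmitter T3 0.217, Transmitter T1 0.116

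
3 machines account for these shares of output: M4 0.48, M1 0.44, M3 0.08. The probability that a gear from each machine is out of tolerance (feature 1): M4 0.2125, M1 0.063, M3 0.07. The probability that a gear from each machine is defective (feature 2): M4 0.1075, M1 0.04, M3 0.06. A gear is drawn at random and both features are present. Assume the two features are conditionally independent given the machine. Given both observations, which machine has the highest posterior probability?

M4

By Bayes' rule, posterior ∝ prior × likelihood:
  M4: 0.48 × 0.2125 × 0.1075 = 0.010965
  M1: 0.44 × 0.063 × 0.04 = 0.0011088
  M3: 0.08 × 0.07 × 0.06 = 0.000336
Sum = 0.0124098.
Largest term belongs to M4, so M4 is most probable.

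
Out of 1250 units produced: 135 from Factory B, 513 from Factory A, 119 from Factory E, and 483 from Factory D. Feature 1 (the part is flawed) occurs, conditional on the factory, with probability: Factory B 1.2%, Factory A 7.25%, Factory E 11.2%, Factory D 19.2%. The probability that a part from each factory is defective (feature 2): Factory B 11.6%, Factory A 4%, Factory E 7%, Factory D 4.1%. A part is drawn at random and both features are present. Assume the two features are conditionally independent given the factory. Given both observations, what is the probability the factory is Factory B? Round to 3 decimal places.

0.029

Compute prior × likelihood for every hypothesis:
  Factory B: 0.108 × 0.012 × 0.116 = 0.000150336
  Factory A: 0.4104 × 0.0725 × 0.04 = 0.00119016
  Factory E: 0.0952 × 0.112 × 0.07 = 0.000746368
  Factory D: 0.3864 × 0.192 × 0.041 = 0.0030417408
Sum = 0.0051286048.
P(Factory B | evidence) = 0.000150336 / 0.0051286048 ≈ 0.029.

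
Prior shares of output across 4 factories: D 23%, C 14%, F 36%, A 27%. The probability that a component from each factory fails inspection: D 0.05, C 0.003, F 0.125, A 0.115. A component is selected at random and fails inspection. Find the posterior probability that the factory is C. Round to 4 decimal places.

Compute prior × likelihood for every hypothesis:
  D: 0.23 × 0.05 = 0.0115
  C: 0.14 × 0.003 = 0.00042
  F: 0.36 × 0.125 = 0.045
  A: 0.27 × 0.115 = 0.03105
Total = 0.08797.
P(C | evidence) = 0.00042 / 0.08797 ≈ 0.0048.

0.0048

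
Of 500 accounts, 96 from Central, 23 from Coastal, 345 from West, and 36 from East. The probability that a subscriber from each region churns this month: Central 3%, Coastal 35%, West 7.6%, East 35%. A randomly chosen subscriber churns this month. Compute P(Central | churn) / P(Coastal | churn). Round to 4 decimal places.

0.3578

Prior × likelihood for each hypothesis:
  Central: 0.192 × 0.03 = 0.00576
  Coastal: 0.046 × 0.35 = 0.0161
  West: 0.69 × 0.076 = 0.05244
  East: 0.072 × 0.35 = 0.0252
Sum = 0.0995.
The ratio is 0.00576 / 0.0161 (the normalizer cancels) = 0.3578.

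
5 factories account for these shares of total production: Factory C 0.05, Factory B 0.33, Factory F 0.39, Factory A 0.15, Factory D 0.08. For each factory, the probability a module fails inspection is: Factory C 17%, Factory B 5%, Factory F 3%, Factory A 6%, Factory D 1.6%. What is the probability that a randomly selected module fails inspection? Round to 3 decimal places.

Unnormalized posteriors (prior × likelihood):
  Factory C: 0.05 × 0.17 = 0.0085
  Factory B: 0.33 × 0.05 = 0.0165
  Factory F: 0.39 × 0.03 = 0.0117
  Factory A: 0.15 × 0.06 = 0.009
  Factory D: 0.08 × 0.016 = 0.00128
P(nonconforming) = 0.0085 + 0.0165 + 0.0117 + 0.009 + 0.00128 = 0.04698 → 0.047.

0.047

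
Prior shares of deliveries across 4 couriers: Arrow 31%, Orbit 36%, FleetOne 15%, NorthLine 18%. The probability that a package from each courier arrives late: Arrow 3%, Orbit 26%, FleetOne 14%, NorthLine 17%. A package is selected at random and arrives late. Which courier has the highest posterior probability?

Orbit

Compute prior × likelihood for every hypothesis:
  Arrow: 0.31 × 0.03 = 0.0093
  Orbit: 0.36 × 0.26 = 0.0936
  FleetOne: 0.15 × 0.14 = 0.021
  NorthLine: 0.18 × 0.17 = 0.0306
Normalizing constant = 0.1545.
Largest term belongs to Orbit, so Orbit is most probable.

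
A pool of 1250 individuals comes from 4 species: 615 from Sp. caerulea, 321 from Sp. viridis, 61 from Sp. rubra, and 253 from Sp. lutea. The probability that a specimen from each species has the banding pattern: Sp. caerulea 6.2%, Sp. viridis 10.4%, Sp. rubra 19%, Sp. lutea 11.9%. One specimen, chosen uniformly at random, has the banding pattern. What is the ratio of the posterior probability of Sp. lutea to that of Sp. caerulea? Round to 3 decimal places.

Unnormalized posteriors (prior × likelihood):
  Sp. caerulea: 0.492 × 0.062 = 0.030504
  Sp. viridis: 0.2568 × 0.104 = 0.0267072
  Sp. rubra: 0.0488 × 0.19 = 0.009272
  Sp. lutea: 0.2024 × 0.119 = 0.0240856
Total = 0.0905688.
The ratio is 0.0240856 / 0.030504 (the normalizer cancels) = 0.790.

0.790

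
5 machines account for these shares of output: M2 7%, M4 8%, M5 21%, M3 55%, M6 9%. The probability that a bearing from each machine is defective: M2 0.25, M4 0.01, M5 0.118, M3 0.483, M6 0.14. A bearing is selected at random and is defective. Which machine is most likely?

M3

By Bayes' rule, posterior ∝ prior × likelihood:
  M2: 0.07 × 0.25 = 0.0175
  M4: 0.08 × 0.01 = 0.0008
  M5: 0.21 × 0.118 = 0.02478
  M3: 0.55 × 0.483 = 0.26565
  M6: 0.09 × 0.14 = 0.0126
Normalizing constant = 0.32133.
Largest term belongs to M3, so M3 is most probable.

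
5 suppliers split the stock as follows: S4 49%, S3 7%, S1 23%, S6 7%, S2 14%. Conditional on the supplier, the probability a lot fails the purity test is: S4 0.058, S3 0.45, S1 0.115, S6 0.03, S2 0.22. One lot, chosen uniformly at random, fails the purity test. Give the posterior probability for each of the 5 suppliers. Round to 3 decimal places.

By Bayes' rule, posterior ∝ prior × likelihood:
  S4: 0.49 × 0.058 = 0.02842
  S3: 0.07 × 0.45 = 0.0315
  S1: 0.23 × 0.115 = 0.02645
  S6: 0.07 × 0.03 = 0.0021
  S2: 0.14 × 0.22 = 0.0308
Total = 0.11927.
P(S4 | off-spec) = 0.02842/0.11927 ≈ 0.238
P(S3 | off-spec) = 0.0315/0.11927 ≈ 0.264
P(S1 | off-spec) = 0.02645/0.11927 ≈ 0.222
P(S6 | off-spec) = 0.0021/0.11927 ≈ 0.018
P(S2 | off-spec) = 0.0308/0.11927 ≈ 0.258

S4 0.238, S3 0.264, S1 0.222, S6 0.018, S2 0.258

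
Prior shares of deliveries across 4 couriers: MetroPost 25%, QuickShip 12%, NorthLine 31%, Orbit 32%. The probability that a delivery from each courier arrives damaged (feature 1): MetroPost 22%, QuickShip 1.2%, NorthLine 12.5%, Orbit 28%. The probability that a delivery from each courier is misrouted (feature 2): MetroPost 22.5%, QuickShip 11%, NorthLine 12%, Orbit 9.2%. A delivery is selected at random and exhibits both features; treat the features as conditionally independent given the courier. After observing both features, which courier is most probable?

Compute prior × likelihood for every hypothesis:
  MetroPost: 0.25 × 0.22 × 0.225 = 0.012375
  QuickShip: 0.12 × 0.012 × 0.11 = 0.0001584
  NorthLine: 0.31 × 0.125 × 0.12 = 0.00465
  Orbit: 0.32 × 0.28 × 0.092 = 0.0082432
Total = 0.0254266.
Largest term belongs to MetroPost, so MetroPost is most probable.

MetroPost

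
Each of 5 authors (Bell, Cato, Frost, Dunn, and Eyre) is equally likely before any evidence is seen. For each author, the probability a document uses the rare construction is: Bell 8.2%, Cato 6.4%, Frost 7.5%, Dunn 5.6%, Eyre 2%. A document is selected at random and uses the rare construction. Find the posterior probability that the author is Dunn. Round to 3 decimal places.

With a uniform prior (1/5 each), posterior ∝ likelihood:
  Bell: 0.082
  Cato: 0.064
  Frost: 0.075
  Dunn: 0.056
  Eyre: 0.02
Sum = 0.297.
P(Dunn | evidence) = 0.056 / 0.297 ≈ 0.189.

0.189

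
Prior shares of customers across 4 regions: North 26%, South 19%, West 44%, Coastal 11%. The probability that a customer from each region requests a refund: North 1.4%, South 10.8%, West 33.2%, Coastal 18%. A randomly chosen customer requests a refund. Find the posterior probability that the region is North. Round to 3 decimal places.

0.019

Prior × likelihood for each hypothesis:
  North: 0.26 × 0.014 = 0.00364
  South: 0.19 × 0.108 = 0.02052
  West: 0.44 × 0.332 = 0.14608
  Coastal: 0.11 × 0.18 = 0.0198
Normalizing constant = 0.19004.
P(North | evidence) = 0.00364 / 0.19004 ≈ 0.019.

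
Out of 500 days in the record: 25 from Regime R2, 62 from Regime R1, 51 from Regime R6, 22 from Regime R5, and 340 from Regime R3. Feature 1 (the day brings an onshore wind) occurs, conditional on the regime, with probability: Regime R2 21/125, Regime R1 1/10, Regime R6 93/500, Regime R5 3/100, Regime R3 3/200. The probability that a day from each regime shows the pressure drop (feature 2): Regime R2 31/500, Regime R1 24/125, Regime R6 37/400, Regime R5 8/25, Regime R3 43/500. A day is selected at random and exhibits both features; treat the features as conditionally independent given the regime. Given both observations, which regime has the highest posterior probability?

Regime R1

Unnormalized posteriors (prior × likelihood):
  Regime R2: 0.05 × 0.168 × 0.062 = 0.0005208
  Regime R1: 0.124 × 0.1 × 0.192 = 0.0023808
  Regime R6: 0.102 × 0.186 × 0.0925 = 0.00175491
  Regime R5: 0.044 × 0.03 × 0.32 = 0.0004224
  Regime R3: 0.68 × 0.015 × 0.086 = 0.0008772
Normalizing constant = 0.00595611.
Largest term belongs to Regime R1, so Regime R1 is most probable.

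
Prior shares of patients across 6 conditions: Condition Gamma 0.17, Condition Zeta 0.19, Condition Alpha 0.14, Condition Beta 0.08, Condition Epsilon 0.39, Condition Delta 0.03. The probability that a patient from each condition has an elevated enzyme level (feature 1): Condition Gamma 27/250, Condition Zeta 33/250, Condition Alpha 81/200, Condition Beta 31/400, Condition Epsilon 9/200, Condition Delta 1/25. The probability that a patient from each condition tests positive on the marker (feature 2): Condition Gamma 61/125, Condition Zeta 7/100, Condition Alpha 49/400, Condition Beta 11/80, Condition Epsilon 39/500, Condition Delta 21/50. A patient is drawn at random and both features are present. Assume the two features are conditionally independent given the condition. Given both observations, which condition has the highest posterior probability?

Condition Gamma

Prior × likelihood for each hypothesis:
  Condition Gamma: 0.17 × 0.108 × 0.488 = 0.00895968
  Condition Zeta: 0.19 × 0.132 × 0.07 = 0.0017556
  Condition Alpha: 0.14 × 0.405 × 0.1225 = 0.00694575
  Condition Beta: 0.08 × 0.0775 × 0.1375 = 0.0008525
  Condition Epsilon: 0.39 × 0.045 × 0.078 = 0.0013689
  Condition Delta: 0.03 × 0.04 × 0.42 = 0.000504
Sum = 0.02038643.
Largest term belongs to Condition Gamma, so Condition Gamma is most probable.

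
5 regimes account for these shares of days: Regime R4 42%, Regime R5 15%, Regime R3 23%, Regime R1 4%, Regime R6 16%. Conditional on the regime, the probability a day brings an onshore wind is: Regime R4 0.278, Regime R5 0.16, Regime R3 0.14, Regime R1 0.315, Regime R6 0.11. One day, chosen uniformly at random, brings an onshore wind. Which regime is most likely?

Regime R4

By Bayes' rule, posterior ∝ prior × likelihood:
  Regime R4: 0.42 × 0.278 = 0.11676
  Regime R5: 0.15 × 0.16 = 0.024
  Regime R3: 0.23 × 0.14 = 0.0322
  Regime R1: 0.04 × 0.315 = 0.0126
  Regime R6: 0.16 × 0.11 = 0.0176
Sum = 0.20316.
Largest term belongs to Regime R4, so Regime R4 is most probable.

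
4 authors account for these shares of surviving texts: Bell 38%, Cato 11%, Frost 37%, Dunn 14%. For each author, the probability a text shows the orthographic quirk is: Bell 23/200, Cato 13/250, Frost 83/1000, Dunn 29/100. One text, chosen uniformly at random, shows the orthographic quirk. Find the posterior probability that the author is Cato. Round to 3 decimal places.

Compute prior × likelihood for every hypothesis:
  Bell: 0.38 × 0.115 = 0.0437
  Cato: 0.11 × 0.052 = 0.00572
  Frost: 0.37 × 0.083 = 0.03071
  Dunn: 0.14 × 0.29 = 0.0406
Normalizing constant = 0.12073.
P(Cato | evidence) = 0.00572 / 0.12073 ≈ 0.047.

0.047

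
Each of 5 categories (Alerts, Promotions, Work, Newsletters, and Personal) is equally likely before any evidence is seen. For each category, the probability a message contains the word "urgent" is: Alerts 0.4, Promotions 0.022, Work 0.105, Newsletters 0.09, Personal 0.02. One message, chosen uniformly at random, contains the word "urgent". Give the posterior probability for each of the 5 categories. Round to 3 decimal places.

With a uniform prior (1/5 each), posterior ∝ likelihood:
  Alerts: 0.4
  Promotions: 0.022
  Work: 0.105
  Newsletters: 0.09
  Personal: 0.02
Total = 0.637.
P(Alerts | urgent-flag) = 0.4/0.637 ≈ 0.628
P(Promotions | urgent-flag) = 0.022/0.637 ≈ 0.035
P(Work | urgent-flag) = 0.105/0.637 ≈ 0.165
P(Newsletters | urgent-flag) = 0.09/0.637 ≈ 0.141
P(Personal | urgent-flag) = 0.02/0.637 ≈ 0.031
(Check: 0.628+0.035+0.165+0.141+0.031 = 1.000.)

Alerts 0.628, Promotions 0.035, Work 0.165, Newsletters 0.141, Personal 0.031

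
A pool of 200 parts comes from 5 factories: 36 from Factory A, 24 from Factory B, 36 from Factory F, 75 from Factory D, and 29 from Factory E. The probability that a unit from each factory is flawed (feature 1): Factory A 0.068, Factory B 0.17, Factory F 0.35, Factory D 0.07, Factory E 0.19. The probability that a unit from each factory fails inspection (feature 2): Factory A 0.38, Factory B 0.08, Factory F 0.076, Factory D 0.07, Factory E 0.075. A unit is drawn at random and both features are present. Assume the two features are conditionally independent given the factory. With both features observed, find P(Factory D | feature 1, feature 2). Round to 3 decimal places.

0.123

Prior × likelihood for each hypothesis:
  Factory A: 0.18 × 0.068 × 0.38 = 0.0046512
  Factory B: 0.12 × 0.17 × 0.08 = 0.001632
  Factory F: 0.18 × 0.35 × 0.076 = 0.004788
  Factory D: 0.375 × 0.07 × 0.07 = 0.0018375
  Factory E: 0.145 × 0.19 × 0.075 = 0.00206625
Sum = 0.01497495.
P(Factory D | evidence) = 0.0018375 / 0.01497495 ≈ 0.123.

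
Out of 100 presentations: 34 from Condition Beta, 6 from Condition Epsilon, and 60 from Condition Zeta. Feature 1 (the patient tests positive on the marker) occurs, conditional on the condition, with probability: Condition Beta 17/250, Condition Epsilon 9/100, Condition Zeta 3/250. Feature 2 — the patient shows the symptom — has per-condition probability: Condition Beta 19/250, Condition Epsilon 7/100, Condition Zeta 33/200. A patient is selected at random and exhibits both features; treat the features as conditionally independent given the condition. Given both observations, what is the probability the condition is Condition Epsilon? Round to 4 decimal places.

Unnormalized posteriors (prior × likelihood):
  Condition Beta: 0.34 × 0.068 × 0.076 = 0.00175712
  Condition Epsilon: 0.06 × 0.09 × 0.07 = 0.000378
  Condition Zeta: 0.6 × 0.012 × 0.165 = 0.001188
Sum = 0.00332312.
P(Condition Epsilon | evidence) = 0.000378 / 0.00332312 ≈ 0.1137.

0.1137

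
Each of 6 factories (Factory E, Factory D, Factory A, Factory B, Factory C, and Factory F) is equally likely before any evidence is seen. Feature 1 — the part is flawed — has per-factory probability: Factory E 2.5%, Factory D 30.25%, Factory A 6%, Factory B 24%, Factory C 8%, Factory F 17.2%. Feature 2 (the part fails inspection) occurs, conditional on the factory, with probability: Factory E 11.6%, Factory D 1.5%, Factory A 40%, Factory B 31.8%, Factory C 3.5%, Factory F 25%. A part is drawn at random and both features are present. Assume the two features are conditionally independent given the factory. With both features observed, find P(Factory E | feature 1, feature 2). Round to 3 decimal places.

Since the prior is uniform, the posterior is proportional to the likelihood:
  Factory E: 0.025 × 0.116 = 0.0029
  Factory D: 0.3025 × 0.015 = 0.0045375
  Factory A: 0.06 × 0.4 = 0.024
  Factory B: 0.24 × 0.318 = 0.07632
  Factory C: 0.08 × 0.035 = 0.0028
  Factory F: 0.172 × 0.25 = 0.043
Total = 0.1535575.
P(Factory E | evidence) = 0.0029 / 0.1535575 ≈ 0.019.

0.019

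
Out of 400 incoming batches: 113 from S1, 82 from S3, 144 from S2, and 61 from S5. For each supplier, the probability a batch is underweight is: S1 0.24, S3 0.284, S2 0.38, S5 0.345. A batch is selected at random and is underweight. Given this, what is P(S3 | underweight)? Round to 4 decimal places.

Prior × likelihood for each hypothesis:
  S1: 0.2825 × 0.24 = 0.0678
  S3: 0.205 × 0.284 = 0.05822
  S2: 0.36 × 0.38 = 0.1368
  S5: 0.1525 × 0.345 = 0.0526125
Normalizing constant = 0.3154325.
P(S3 | evidence) = 0.05822 / 0.3154325 ≈ 0.1846.

0.1846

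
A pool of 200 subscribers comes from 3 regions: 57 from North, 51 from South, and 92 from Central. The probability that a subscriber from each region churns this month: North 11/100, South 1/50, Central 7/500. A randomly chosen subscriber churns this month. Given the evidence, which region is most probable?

North

Prior × likelihood for each hypothesis:
  North: 0.285 × 0.11 = 0.03135
  South: 0.255 × 0.02 = 0.0051
  Central: 0.46 × 0.014 = 0.00644
Sum = 0.04289.
Largest term belongs to North, so North is most probable.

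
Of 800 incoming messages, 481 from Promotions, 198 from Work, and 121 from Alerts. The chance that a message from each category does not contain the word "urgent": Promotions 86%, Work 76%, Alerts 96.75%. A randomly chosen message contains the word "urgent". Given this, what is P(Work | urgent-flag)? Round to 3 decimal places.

0.400

Taking complements, P(urgent-flag | each) = Promotions 0.14, Work 0.24, Alerts 0.0325.
Unnormalized posteriors (prior × likelihood):
  Promotions: 0.60125 × 0.14 = 0.084175
  Work: 0.2475 × 0.24 = 0.0594
  Alerts: 0.15125 × 0.0325 = 0.004915625
Normalizing constant = 0.148490625.
P(Work | evidence) = 0.0594 / 0.148490625 ≈ 0.400.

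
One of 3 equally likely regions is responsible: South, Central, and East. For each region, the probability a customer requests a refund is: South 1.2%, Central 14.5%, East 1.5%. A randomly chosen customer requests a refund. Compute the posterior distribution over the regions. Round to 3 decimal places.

South 0.070, Central 0.843, East 0.087

With a uniform prior (1/3 each), posterior ∝ likelihood:
  South: 0.012
  Central: 0.145
  East: 0.015
Normalizing constant = 0.172.
P(South | refund) = 0.012/0.172 ≈ 0.070
P(Central | refund) = 0.145/0.172 ≈ 0.843
P(East | refund) = 0.015/0.172 ≈ 0.087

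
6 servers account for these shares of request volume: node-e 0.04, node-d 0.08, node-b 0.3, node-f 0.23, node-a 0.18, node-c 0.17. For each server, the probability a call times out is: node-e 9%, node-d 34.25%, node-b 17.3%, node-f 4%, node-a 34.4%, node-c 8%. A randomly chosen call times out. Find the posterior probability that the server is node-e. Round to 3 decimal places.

0.021

By Bayes' rule, posterior ∝ prior × likelihood:
  node-e: 0.04 × 0.09 = 0.0036
  node-d: 0.08 × 0.3425 = 0.0274
  node-b: 0.3 × 0.173 = 0.0519
  node-f: 0.23 × 0.04 = 0.0092
  node-a: 0.18 × 0.344 = 0.06192
  node-c: 0.17 × 0.08 = 0.0136
Total = 0.16762.
P(node-e | evidence) = 0.0036 / 0.16762 ≈ 0.021.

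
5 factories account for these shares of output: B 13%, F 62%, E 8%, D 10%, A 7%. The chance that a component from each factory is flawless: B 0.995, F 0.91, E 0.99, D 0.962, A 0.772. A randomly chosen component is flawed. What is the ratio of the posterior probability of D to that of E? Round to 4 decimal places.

4.7500

Taking complements, P(flawed | each) = B 0.005, F 0.09, E 0.01, D 0.038, A 0.228.
Unnormalized posteriors (prior × likelihood):
  B: 0.13 × 0.005 = 0.00065
  F: 0.62 × 0.09 = 0.0558
  E: 0.08 × 0.01 = 0.0008
  D: 0.1 × 0.038 = 0.0038
  A: 0.07 × 0.228 = 0.01596
Normalizing constant = 0.07701.
The ratio is 0.0038 / 0.0008 (the normalizer cancels) = 4.7500.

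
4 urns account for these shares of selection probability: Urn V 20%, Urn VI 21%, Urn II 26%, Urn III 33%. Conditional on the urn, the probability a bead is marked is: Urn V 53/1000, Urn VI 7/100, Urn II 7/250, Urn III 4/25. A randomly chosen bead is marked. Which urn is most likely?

Urn III

By Bayes' rule, posterior ∝ prior × likelihood:
  Urn V: 0.2 × 0.053 = 0.0106
  Urn VI: 0.21 × 0.07 = 0.0147
  Urn II: 0.26 × 0.028 = 0.00728
  Urn III: 0.33 × 0.16 = 0.0528
Normalizing constant = 0.08538.
Largest term belongs to Urn III, so Urn III is most probable.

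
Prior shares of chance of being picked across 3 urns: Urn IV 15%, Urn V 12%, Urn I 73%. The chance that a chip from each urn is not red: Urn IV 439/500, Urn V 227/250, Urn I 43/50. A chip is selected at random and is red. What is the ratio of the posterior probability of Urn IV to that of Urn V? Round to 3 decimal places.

1.658

Taking complements, P(red | each) = Urn IV 0.122, Urn V 0.092, Urn I 0.14.
Prior × likelihood for each hypothesis:
  Urn IV: 0.15 × 0.122 = 0.0183
  Urn V: 0.12 × 0.092 = 0.01104
  Urn I: 0.73 × 0.14 = 0.1022
Normalizing constant = 0.13154.
The ratio is 0.0183 / 0.01104 (the normalizer cancels) = 1.658.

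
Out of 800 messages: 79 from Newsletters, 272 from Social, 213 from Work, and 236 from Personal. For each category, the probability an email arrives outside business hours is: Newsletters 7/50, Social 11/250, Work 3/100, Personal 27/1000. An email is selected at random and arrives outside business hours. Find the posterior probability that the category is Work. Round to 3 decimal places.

Compute prior × likelihood for every hypothesis:
  Newsletters: 0.09875 × 0.14 = 0.013825
  Social: 0.34 × 0.044 = 0.01496
  Work: 0.26625 × 0.03 = 0.0079875
  Personal: 0.295 × 0.027 = 0.007965
Normalizing constant = 0.0447375.
P(Work | evidence) = 0.0079875 / 0.0447375 ≈ 0.179.

0.179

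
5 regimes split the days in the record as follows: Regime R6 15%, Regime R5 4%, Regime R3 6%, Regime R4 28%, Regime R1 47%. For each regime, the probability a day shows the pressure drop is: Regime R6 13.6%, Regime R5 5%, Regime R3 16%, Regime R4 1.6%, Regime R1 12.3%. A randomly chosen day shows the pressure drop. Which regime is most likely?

Prior × likelihood for each hypothesis:
  Regime R6: 0.15 × 0.136 = 0.0204
  Regime R5: 0.04 × 0.05 = 0.002
  Regime R3: 0.06 × 0.16 = 0.0096
  Regime R4: 0.28 × 0.016 = 0.00448
  Regime R1: 0.47 × 0.123 = 0.05781
Total = 0.09429.
Largest term belongs to Regime R1, so Regime R1 is most probable.

Regime R1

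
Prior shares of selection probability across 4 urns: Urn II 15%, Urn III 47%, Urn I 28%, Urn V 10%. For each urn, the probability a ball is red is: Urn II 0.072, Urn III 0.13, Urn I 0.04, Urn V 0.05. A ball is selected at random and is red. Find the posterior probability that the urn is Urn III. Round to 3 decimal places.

Unnormalized posteriors (prior × likelihood):
  Urn II: 0.15 × 0.072 = 0.0108
  Urn III: 0.47 × 0.13 = 0.0611
  Urn I: 0.28 × 0.04 = 0.0112
  Urn V: 0.1 × 0.05 = 0.005
Total = 0.0881.
P(Urn III | evidence) = 0.0611 / 0.0881 ≈ 0.694.

0.694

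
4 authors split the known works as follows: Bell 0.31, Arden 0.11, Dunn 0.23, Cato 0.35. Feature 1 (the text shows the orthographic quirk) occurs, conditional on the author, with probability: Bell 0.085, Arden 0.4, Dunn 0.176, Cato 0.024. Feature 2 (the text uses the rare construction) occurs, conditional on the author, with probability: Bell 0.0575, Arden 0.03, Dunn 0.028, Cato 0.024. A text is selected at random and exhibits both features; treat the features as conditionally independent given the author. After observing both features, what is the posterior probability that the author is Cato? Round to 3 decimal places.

Unnormalized posteriors (prior × likelihood):
  Bell: 0.31 × 0.085 × 0.0575 = 0.001515125
  Arden: 0.11 × 0.4 × 0.03 = 0.00132
  Dunn: 0.23 × 0.176 × 0.028 = 0.00113344
  Cato: 0.35 × 0.024 × 0.024 = 0.0002016
Sum = 0.004170165.
P(Cato | evidence) = 0.0002016 / 0.004170165 ≈ 0.048.

0.048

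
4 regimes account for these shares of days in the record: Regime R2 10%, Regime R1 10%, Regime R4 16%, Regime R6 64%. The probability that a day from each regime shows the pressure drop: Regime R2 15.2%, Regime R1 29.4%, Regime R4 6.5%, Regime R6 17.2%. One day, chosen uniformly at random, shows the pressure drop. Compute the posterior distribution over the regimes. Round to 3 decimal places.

Regime R2 0.092, Regime R1 0.178, Regime R4 0.063, Regime R6 0.667

Unnormalized posteriors (prior × likelihood):
  Regime R2: 0.1 × 0.152 = 0.0152
  Regime R1: 0.1 × 0.294 = 0.0294
  Regime R4: 0.16 × 0.065 = 0.0104
  Regime R6: 0.64 × 0.172 = 0.11008
Sum = 0.16508.
P(Regime R2 | drop) = 0.0152/0.16508 ≈ 0.092
P(Regime R1 | drop) = 0.0294/0.16508 ≈ 0.178
P(Regime R4 | drop) = 0.0104/0.16508 ≈ 0.063
P(Regime R6 | drop) = 0.11008/0.16508 ≈ 0.667
(Check: 0.092+0.178+0.063+0.667 = 1.000.)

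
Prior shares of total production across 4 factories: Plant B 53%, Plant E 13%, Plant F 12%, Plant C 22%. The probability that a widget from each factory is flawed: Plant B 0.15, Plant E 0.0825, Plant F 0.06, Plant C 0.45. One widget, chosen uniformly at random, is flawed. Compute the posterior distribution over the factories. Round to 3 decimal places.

Plant B 0.405, Plant E 0.055, Plant F 0.037, Plant C 0.504

By Bayes' rule, posterior ∝ prior × likelihood:
  Plant B: 0.53 × 0.15 = 0.0795
  Plant E: 0.13 × 0.0825 = 0.010725
  Plant F: 0.12 × 0.06 = 0.0072
  Plant C: 0.22 × 0.45 = 0.099
Total = 0.196425.
P(Plant B | flawed) = 0.0795/0.196425 ≈ 0.405
P(Plant E | flawed) = 0.010725/0.196425 ≈ 0.055
P(Plant F | flawed) = 0.0072/0.196425 ≈ 0.037
P(Plant C | flawed) = 0.099/0.196425 ≈ 0.504
(Check: 0.405+0.055+0.037+0.504 = 1.001.)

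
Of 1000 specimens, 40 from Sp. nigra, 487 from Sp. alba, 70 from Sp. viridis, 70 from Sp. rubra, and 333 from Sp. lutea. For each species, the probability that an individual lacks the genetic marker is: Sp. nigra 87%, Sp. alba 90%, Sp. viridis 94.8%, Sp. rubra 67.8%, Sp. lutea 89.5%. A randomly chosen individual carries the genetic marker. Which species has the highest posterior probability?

Taking complements, P(marker | each) = Sp. nigra 0.13, Sp. alba 0.1, Sp. viridis 0.052, Sp. rubra 0.322, Sp. lutea 0.105.
Prior × likelihood for each hypothesis:
  Sp. nigra: 0.04 × 0.13 = 0.0052
  Sp. alba: 0.487 × 0.1 = 0.0487
  Sp. viridis: 0.07 × 0.052 = 0.00364
  Sp. rubra: 0.07 × 0.322 = 0.02254
  Sp. lutea: 0.333 × 0.105 = 0.034965
Sum = 0.115045.
Largest term belongs to Sp. alba, so Sp. alba is most probable.

Sp. alba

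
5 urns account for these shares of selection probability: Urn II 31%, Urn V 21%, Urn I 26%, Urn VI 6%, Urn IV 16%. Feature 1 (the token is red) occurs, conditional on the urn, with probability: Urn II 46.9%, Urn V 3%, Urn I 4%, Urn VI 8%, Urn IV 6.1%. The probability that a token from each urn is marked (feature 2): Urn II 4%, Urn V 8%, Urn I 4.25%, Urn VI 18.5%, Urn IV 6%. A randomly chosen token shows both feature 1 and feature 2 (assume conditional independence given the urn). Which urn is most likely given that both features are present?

Prior × likelihood for each hypothesis:
  Urn II: 0.31 × 0.469 × 0.04 = 0.0058156
  Urn V: 0.21 × 0.03 × 0.08 = 0.000504
  Urn I: 0.26 × 0.04 × 0.0425 = 0.000442
  Urn VI: 0.06 × 0.08 × 0.185 = 0.000888
  Urn IV: 0.16 × 0.061 × 0.06 = 0.0005856
Total = 0.0082352.
Largest term belongs to Urn II, so Urn II is most probable.

Urn II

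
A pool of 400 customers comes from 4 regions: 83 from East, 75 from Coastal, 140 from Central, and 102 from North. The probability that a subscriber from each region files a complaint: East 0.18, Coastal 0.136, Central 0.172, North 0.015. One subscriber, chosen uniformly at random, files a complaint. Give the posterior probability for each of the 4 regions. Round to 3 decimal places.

Prior × likelihood for each hypothesis:
  East: 0.2075 × 0.18 = 0.03735
  Coastal: 0.1875 × 0.136 = 0.0255
  Central: 0.35 × 0.172 = 0.0602
  North: 0.255 × 0.015 = 0.003825
Normalizing constant = 0.126875.
P(East | complaint) = 0.03735/0.126875 ≈ 0.294
P(Coastal | complaint) = 0.0255/0.126875 ≈ 0.201
P(Central | complaint) = 0.0602/0.126875 ≈ 0.474
P(North | complaint) = 0.003825/0.126875 ≈ 0.030

East 0.294, Coastal 0.201, Central 0.474, North 0.030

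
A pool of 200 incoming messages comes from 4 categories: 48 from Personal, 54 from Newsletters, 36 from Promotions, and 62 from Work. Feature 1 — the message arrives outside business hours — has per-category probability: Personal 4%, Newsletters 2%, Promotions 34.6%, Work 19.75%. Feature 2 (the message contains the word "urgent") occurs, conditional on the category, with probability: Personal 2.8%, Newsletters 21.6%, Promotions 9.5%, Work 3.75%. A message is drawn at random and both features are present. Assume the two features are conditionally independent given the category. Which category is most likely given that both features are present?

Compute prior × likelihood for every hypothesis:
  Personal: 0.24 × 0.04 × 0.028 = 0.0002688
  Newsletters: 0.27 × 0.02 × 0.216 = 0.0011664
  Promotions: 0.18 × 0.346 × 0.095 = 0.0059166
  Work: 0.31 × 0.1975 × 0.0375 = 0.0022959375
Normalizing constant = 0.0096477375.
Largest term belongs to Promotions, so Promotions is most probable.

Promotions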